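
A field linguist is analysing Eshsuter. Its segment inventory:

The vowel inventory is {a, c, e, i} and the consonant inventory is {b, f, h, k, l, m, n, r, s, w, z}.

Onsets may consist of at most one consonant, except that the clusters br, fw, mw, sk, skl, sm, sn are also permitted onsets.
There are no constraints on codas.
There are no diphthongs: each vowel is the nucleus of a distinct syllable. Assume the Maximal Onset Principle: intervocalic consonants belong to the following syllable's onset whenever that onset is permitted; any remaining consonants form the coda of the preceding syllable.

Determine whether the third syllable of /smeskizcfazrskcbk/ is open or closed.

open

The vowels are e, i, c, a, c — 5 nuclei, so 5 syllables.
/e…i/ gap (V1→V2): /sk/ is a licit onset in full, so it all attaches to the next syllable.
/i…c/ gap (V2→V3): just /z/ — single C goes to the following onset.
/c…a/ gap (V3→V4): /f/ → onset of the next syllable (single consonants are always licit onsets).
/a…c/ gap (V4→V5): /zrsk/ splits as /zr/ + /sk/ (/sk/ is the longest suffix that is a licit onset).
Putting it together: sme.ski.zc.fazr.skcbk.
Syllable 3 is /zc/; it ends in its nucleus with no coda, so it is open.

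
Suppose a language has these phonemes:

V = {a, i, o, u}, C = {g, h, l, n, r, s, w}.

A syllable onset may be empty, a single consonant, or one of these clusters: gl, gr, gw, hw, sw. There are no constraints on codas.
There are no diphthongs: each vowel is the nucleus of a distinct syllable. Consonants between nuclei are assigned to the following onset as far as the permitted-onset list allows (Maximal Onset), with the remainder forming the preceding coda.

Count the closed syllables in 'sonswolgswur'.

3

Vowels present: o, o, u; each is a nucleus, giving 3 syllables.
Between /o/ (V1) and /o/ (V2): /nsw/; trying suffixes from longest down, /sw/ is the first permitted one, so coda /n/ | onset /sw/.
Between /o/ (V2) and /u/ (V3): /lgsw/ — longest licit onset from the right is /sw/, leaving /lg/ as coda.
Result: son.swolg.swur.
Classifying each syllable: /son/ (closed), /swolg/ (closed), /swur/ (closed).
Closed syllables: 3.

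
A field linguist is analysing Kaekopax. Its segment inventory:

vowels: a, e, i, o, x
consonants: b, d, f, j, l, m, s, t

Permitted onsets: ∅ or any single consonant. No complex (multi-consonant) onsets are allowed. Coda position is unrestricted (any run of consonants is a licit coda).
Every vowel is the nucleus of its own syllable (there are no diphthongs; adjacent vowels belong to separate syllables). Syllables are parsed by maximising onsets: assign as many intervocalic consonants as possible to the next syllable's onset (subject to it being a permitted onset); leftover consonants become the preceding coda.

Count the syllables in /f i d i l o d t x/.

4

The vowels are i, i, o, x — 4 nuclei, so 4 syllables.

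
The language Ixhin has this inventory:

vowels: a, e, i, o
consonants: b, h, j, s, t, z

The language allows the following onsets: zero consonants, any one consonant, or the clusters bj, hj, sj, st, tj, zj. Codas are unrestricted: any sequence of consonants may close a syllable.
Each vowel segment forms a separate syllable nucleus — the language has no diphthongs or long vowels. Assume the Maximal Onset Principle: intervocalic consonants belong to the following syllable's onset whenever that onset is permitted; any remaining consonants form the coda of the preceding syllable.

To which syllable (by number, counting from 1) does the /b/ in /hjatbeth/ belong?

2

The vowels are a, e — 2 nuclei, so 2 syllables.
V1 /a/ – V2 /e/: /tb/ — longest licit onset from the right is /b/, leaving /t/ as coda.
Putting it together: hjat.beth.
The /b/ is in the onset of syllable 2 (/beth/).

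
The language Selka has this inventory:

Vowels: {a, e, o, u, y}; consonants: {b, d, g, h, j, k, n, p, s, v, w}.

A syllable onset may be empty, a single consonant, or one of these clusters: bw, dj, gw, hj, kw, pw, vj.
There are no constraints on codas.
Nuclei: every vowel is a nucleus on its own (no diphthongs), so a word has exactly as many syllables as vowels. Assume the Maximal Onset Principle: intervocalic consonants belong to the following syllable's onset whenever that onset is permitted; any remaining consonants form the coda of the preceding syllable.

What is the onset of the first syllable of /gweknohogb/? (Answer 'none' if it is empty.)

gw

Nuclei (vowels): e, o, o → 3 syllables.
σ1/σ2 boundary: /kn/ — longest licit onset from the right is /n/, leaving /k/ as coda.
σ2/σ3 boundary: /h/ → onset of the next syllable (single consonants are always licit onsets).
So the parse is gwek.no.hogb.
Syllable 1 is /gwek/: onset /gw/, nucleus /e/, coda /k/.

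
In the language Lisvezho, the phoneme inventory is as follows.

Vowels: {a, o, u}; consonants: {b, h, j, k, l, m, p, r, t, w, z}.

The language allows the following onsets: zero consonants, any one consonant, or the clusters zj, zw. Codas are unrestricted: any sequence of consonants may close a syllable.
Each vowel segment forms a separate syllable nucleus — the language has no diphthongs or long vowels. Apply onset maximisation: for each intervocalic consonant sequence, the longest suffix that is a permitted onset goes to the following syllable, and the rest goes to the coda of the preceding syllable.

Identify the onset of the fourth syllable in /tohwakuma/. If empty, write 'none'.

Nuclei (vowels): o, a, u, a → 4 syllables.
Between /o/ (V1) and /a/ (V2): /hw/ — longest licit onset from the right is /w/, leaving /h/ as coda.
Between /a/ (V2) and /u/ (V3): /k/ → onset of the next syllable (single consonants are always licit onsets).
Between /u/ (V3) and /a/ (V4): /m/ is a single consonant, so it becomes the next onset.
Putting it together: toh.wa.ku.ma.
Syllable 4 is /ma/: onset /m/, nucleus /a/, coda ∅.

m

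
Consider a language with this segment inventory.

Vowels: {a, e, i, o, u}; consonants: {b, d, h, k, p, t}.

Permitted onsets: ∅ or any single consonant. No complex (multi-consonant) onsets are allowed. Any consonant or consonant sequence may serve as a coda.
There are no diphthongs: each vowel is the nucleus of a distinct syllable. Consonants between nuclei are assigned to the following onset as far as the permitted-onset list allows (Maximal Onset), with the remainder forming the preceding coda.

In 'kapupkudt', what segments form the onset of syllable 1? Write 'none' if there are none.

Nuclei (vowels): a, u, u → 3 syllables.
V1 /a/ – V2 /u/: /p/ → onset of the next syllable (single consonants are always licit onsets).
V2 /u/ – V3 /u/: /pk/ splits as /p/ + /k/ (/k/ is the longest suffix that is a licit onset).
Syllabification: ka.pup.kudt.
Syllable 1 is /ka/: onset /k/, nucleus /a/, coda ∅.

k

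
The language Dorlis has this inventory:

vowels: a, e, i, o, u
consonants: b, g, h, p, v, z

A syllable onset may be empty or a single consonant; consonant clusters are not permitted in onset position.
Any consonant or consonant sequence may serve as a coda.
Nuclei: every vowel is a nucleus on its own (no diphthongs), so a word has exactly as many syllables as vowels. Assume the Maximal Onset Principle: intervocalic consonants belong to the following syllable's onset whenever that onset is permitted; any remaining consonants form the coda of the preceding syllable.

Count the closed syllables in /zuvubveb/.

The vowels are u, u, e — 3 nuclei, so 3 syllables.
V1 /u/ – V2 /u/: /v/ is a single consonant, so it becomes the next onset.
V2 /u/ – V3 /e/: /bv/ splits as /b/ + /v/ (/v/ is the longest suffix that is a licit onset).
Syllabification: zu.vub.veb.
Classifying each syllable: /zu/ (open), /vub/ (closed), /veb/ (closed).
Closed syllables: 2.

2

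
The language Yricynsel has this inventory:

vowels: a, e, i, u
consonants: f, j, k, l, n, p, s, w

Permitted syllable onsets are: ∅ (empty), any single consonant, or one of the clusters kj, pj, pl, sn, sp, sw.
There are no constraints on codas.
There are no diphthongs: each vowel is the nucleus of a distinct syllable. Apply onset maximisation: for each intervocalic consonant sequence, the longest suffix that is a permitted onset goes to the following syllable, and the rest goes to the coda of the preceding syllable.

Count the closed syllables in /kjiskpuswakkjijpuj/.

Nuclei (vowels): i, u, a, i, u → 5 syllables.
/i…u/ gap (V1→V2): cluster /skp/ — the longest permitted-onset suffix is /p/; onset = /p/, preceding coda = /sk/.
/u…a/ gap (V2→V3): /sw/ — entire cluster is a permitted onset → onset /sw/, coda ∅.
/a…i/ gap (V3→V4): /kkj/ — longest licit onset from the right is /kj/, leaving /k/ as coda.
/i…u/ gap (V4→V5): /jp/ — longest licit onset from the right is /p/, leaving /j/ as coda.
Result: kjisk.pu.swak.kjij.puj.
Classifying each syllable: /kjisk/ (closed), /pu/ (open), /swak/ (closed), /kjij/ (closed), /puj/ (closed).
Closed syllables: 4.

4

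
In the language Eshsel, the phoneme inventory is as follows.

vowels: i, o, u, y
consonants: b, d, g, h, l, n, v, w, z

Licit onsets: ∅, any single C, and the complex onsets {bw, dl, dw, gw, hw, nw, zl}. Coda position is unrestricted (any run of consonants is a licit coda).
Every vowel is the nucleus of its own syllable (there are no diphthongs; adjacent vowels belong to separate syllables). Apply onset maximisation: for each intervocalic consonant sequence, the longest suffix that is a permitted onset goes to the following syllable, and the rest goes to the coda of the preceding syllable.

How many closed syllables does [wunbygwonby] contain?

Vowels present: u, y, o, y; each is a nucleus, giving 4 syllables.
V1 /u/ – V2 /y/: /nb/ splits as /n/ + /b/ (/b/ is the longest suffix that is a licit onset).
V2 /y/ – V3 /o/: /gw/ — entire cluster is a permitted onset → onset /gw/, coda ∅.
V3 /o/ – V4 /y/: /nb/; trying suffixes from longest down, /b/ is the first permitted one, so coda /n/ | onset /b/.
Putting it together: wun.by.gwon.by.
Classifying each syllable: /wun/ (closed), /by/ (open), /gwon/ (closed), /by/ (open).
Closed syllables: 2.

2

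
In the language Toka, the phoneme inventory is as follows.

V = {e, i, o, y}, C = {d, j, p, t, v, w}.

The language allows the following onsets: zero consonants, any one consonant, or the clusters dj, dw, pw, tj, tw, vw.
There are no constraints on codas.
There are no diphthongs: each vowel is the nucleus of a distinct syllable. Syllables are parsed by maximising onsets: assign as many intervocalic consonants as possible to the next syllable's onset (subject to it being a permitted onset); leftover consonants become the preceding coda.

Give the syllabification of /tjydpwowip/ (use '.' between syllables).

tjyd.pwo.wip

Vowels present: y, o, i; each is a nucleus, giving 3 syllables.
V1 /y/ – V2 /o/: cluster /dpw/ — the longest permitted-onset suffix is /pw/; onset = /pw/, preceding coda = /d/.
V2 /o/ – V3 /i/: just /w/ — single C goes to the following onset.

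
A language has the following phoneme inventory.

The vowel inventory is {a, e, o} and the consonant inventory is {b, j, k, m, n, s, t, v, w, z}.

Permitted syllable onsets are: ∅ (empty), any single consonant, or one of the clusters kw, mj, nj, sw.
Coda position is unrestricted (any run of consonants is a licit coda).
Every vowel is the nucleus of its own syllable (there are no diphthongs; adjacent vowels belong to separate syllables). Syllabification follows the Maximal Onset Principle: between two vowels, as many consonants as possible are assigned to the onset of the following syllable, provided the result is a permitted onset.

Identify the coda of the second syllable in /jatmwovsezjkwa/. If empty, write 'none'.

v

Vowels present: a, o, e, a; each is a nucleus, giving 4 syllables.
V1 /a/ – V2 /o/: cluster /tmw/ — the longest permitted-onset suffix is /w/; onset = /w/, preceding coda = /tm/.
V2 /o/ – V3 /e/: cluster /vs/ — the longest permitted-onset suffix is /s/; onset = /s/, preceding coda = /v/.
V3 /e/ – V4 /a/: /zjkw/; trying suffixes from longest down, /kw/ is the first permitted one, so coda /zj/ | onset /kw/.
Putting it together: jatm.wov.sezj.kwa.
Syllable 2 is /wov/: onset /w/, nucleus /o/, coda /v/.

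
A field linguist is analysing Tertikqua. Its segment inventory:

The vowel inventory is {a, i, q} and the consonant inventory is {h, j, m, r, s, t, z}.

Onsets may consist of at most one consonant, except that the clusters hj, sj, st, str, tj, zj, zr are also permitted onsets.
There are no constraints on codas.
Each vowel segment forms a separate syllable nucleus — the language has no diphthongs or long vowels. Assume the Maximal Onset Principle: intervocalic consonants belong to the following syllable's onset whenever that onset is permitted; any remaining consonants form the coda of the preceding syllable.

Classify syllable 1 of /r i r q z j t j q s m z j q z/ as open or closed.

The vowels are i, q, q, q — 4 nuclei, so 4 syllables.
V1 /i/ – V2 /q/: /r/ is a single consonant, so it becomes the next onset.
V2 /q/ – V3 /q/: /zjtj/ splits as /zj/ + /tj/ (/tj/ is the longest suffix that is a licit onset).
V3 /q/ – V4 /q/: /smzj/ splits as /sm/ + /zj/ (/zj/ is the longest suffix that is a licit onset).
Syllabification: ri.rqzj.tjqsm.zjqz.
Syllable 1 is /ri/; it ends in its nucleus with no coda, so it is open.

open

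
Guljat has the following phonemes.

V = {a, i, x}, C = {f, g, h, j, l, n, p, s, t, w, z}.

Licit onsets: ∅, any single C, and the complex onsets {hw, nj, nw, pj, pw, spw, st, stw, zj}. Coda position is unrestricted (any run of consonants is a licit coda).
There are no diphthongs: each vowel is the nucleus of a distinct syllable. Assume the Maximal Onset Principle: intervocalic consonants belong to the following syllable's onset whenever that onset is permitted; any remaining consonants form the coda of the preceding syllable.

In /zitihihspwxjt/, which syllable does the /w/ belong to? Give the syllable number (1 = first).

The vowels are i, i, i, x — 4 nuclei, so 4 syllables.
Between /i/ (V1) and /i/ (V2): /t/ → onset of the next syllable (single consonants are always licit onsets).
Between /i/ (V2) and /i/ (V3): /h/ is a single consonant, so it becomes the next onset.
Between /i/ (V3) and /x/ (V4): /hspw/ — longest licit onset from the right is /spw/, leaving /h/ as coda.
So the parse is zi.ti.hih.spwxjt.
The /w/ is in the onset of syllable 4 (/spwxjt/).

4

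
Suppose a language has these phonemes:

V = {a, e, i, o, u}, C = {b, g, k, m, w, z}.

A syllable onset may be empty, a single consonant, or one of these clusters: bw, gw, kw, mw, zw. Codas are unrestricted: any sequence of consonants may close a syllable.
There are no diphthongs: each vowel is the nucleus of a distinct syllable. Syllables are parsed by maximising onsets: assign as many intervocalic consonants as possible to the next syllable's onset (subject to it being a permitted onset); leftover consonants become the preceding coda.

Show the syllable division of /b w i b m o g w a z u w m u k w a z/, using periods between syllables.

bwib.mo.gwa.zuw.mu.kwaz

Vowels present: i, o, a, u, u, a; each is a nucleus, giving 6 syllables.
/i…o/ gap (V1→V2): /bm/ — longest licit onset from the right is /m/, leaving /b/ as coda.
/o…a/ gap (V2→V3): /gw/ is a licit onset in full, so it all attaches to the next syllable.
/a…u/ gap (V3→V4): /z/ → onset of the next syllable (single consonants are always licit onsets).
/u…u/ gap (V4→V5): /wm/; trying suffixes from longest down, /m/ is the first permitted one, so coda /w/ | onset /m/.
/u…a/ gap (V5→V6): /kw/ is a licit onset in full, so it all attaches to the next syllable.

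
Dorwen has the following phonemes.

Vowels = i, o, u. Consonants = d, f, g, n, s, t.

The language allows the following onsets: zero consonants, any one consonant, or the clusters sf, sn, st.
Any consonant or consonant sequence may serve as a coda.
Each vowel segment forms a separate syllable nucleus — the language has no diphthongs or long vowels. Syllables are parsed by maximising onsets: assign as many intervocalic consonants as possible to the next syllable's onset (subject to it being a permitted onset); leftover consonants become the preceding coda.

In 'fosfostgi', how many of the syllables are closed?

Nuclei (vowels): o, o, i → 3 syllables.
V1 /o/ – V2 /o/: /sf/ — entire cluster is a permitted onset → onset /sf/, coda ∅.
V2 /o/ – V3 /i/: /stg/ splits as /st/ + /g/ (/g/ is the longest suffix that is a licit onset).
Syllabification: fo.sfost.gi.
Classifying each syllable: /fo/ (open), /sfost/ (closed), /gi/ (open).
Closed syllables: 1.

1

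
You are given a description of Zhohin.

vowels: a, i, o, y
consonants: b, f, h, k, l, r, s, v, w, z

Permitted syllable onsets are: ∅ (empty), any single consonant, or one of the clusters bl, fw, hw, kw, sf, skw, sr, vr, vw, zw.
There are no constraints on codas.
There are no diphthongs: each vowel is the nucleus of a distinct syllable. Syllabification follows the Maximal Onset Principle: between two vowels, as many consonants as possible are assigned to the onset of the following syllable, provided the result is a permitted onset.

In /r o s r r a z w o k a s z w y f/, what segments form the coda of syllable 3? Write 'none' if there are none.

Nuclei (vowels): o, a, o, a, y → 5 syllables.
σ1/σ2 boundary: /srr/ — longest licit onset from the right is /r/, leaving /sr/ as coda.
σ2/σ3 boundary: /zw/ — entire cluster is a permitted onset → onset /zw/, coda ∅.
σ3/σ4 boundary: /k/ → onset of the next syllable (single consonants are always licit onsets).
σ4/σ5 boundary: /szw/ splits as /s/ + /zw/ (/zw/ is the longest suffix that is a licit onset).
So the parse is rosr.ra.zwo.kas.zwyf.
Syllable 3 is /zwo/: onset /zw/, nucleus /o/, coda ∅.

none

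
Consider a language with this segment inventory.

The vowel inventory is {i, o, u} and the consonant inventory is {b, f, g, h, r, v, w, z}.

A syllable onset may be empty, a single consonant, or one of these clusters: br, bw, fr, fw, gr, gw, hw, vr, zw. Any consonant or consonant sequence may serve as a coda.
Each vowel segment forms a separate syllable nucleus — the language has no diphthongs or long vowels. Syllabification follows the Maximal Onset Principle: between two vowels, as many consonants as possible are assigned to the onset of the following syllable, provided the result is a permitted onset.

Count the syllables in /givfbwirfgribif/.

4

The vowels are i, i, i, i — 4 nuclei, so 4 syllables.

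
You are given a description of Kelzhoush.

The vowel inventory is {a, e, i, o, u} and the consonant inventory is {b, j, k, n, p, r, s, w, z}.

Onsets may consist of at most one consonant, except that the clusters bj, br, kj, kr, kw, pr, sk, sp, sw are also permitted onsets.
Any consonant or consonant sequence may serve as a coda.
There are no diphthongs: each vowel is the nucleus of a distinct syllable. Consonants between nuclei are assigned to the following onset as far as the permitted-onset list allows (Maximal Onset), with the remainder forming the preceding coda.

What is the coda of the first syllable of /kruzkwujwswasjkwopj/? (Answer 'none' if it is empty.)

Vowels present: u, u, a, o; each is a nucleus, giving 4 syllables.
σ1/σ2 boundary: /zkw/ splits as /z/ + /kw/ (/kw/ is the longest suffix that is a licit onset).
σ2/σ3 boundary: /jwsw/ splits as /jw/ + /sw/ (/sw/ is the longest suffix that is a licit onset).
σ3/σ4 boundary: /sjkw/; trying suffixes from longest down, /kw/ is the first permitted one, so coda /sj/ | onset /kw/.
Syllabification: kruz.kwujw.swasj.kwopj.
Syllable 1 is /kruz/: onset /kr/, nucleus /u/, coda /z/.

z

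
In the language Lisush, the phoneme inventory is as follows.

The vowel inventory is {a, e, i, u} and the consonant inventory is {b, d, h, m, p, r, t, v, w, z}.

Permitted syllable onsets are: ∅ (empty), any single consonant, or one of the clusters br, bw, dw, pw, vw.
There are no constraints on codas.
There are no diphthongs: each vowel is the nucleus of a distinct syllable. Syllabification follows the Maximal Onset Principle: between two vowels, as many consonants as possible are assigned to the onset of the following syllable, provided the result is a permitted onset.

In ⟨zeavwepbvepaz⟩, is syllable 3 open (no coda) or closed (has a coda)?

closed

The vowels are e, a, e, e, a — 5 nuclei, so 5 syllables.
σ1/σ2 boundary: hiatus — the boundary sits between the two vowels.
σ2/σ3 boundary: /vw/ is a licit onset in full, so it all attaches to the next syllable.
σ3/σ4 boundary: cluster /pbv/ — the longest permitted-onset suffix is /v/; onset = /v/, preceding coda = /pb/.
σ4/σ5 boundary: /p/ is a single consonant, so it becomes the next onset.
Result: ze.a.vwepb.ve.paz.
Syllable 3 is /vwepb/ with coda /pb/, so it is closed.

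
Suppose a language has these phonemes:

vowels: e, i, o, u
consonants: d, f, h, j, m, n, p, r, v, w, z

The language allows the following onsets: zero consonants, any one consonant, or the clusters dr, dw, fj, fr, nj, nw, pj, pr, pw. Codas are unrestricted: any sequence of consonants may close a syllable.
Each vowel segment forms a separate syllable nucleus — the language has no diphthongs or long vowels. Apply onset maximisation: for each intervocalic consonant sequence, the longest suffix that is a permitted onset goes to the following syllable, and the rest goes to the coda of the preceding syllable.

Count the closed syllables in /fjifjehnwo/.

The vowels are i, e, o — 3 nuclei, so 3 syllables.
σ1/σ2 boundary: /fj/ — entire cluster is a permitted onset → onset /fj/, coda ∅.
σ2/σ3 boundary: /hnw/; trying suffixes from longest down, /nw/ is the first permitted one, so coda /h/ | onset /nw/.
Putting it together: fji.fjeh.nwo.
Classifying each syllable: /fji/ (open), /fjeh/ (closed), /nwo/ (open).
Closed syllables: 1.

1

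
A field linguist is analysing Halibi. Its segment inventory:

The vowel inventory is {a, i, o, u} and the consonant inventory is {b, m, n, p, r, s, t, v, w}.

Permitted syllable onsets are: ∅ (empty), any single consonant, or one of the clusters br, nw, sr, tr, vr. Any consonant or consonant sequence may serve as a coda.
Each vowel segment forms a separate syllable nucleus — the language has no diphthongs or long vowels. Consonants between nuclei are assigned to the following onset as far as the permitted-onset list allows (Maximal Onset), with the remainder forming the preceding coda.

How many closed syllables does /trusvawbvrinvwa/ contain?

3

The vowels are u, a, i, a — 4 nuclei, so 4 syllables.
V1 /u/ – V2 /a/: /sv/; trying suffixes from longest down, /v/ is the first permitted one, so coda /s/ | onset /v/.
V2 /a/ – V3 /i/: /wbvr/; trying suffixes from longest down, /vr/ is the first permitted one, so coda /wb/ | onset /vr/.
V3 /i/ – V4 /a/: cluster /nvw/ — the longest permitted-onset suffix is /w/; onset = /w/, preceding coda = /nv/.
Putting it together: trus.vawb.vrinv.wa.
Classifying each syllable: /trus/ (closed), /vawb/ (closed), /vrinv/ (closed), /wa/ (open).
Closed syllables: 3.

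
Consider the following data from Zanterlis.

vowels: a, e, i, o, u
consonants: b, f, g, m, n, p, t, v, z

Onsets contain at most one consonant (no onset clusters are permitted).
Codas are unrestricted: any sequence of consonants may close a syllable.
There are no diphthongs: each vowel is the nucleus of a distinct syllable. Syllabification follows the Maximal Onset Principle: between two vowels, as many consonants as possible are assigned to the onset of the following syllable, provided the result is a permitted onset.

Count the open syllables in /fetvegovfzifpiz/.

The vowels are e, e, o, i, i — 5 nuclei, so 5 syllables.
V1 /e/ – V2 /e/: /tv/ splits as /t/ + /v/ (/v/ is the longest suffix that is a licit onset).
V2 /e/ – V3 /o/: /g/ → onset of the next syllable (single consonants are always licit onsets).
V3 /o/ – V4 /i/: /vfz/; trying suffixes from longest down, /z/ is the first permitted one, so coda /vf/ | onset /z/.
V4 /i/ – V5 /i/: /fp/ — longest licit onset from the right is /p/, leaving /f/ as coda.
Result: fet.ve.govf.zif.piz.
Classifying each syllable: /fet/ (closed), /ve/ (open), /govf/ (closed), /zif/ (closed), /piz/ (closed).
Open syllables: 1.

1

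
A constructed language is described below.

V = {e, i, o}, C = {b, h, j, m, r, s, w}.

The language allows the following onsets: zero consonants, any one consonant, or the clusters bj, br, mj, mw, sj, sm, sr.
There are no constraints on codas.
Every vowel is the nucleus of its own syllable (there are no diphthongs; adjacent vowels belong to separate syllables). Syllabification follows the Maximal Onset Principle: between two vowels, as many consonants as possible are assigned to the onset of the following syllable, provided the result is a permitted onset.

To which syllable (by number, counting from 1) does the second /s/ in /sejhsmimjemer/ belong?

2

The vowels are e, i, e, e — 4 nuclei, so 4 syllables.
Between /e/ (V1) and /i/ (V2): /jhsm/ — longest licit onset from the right is /sm/, leaving /jh/ as coda.
Between /i/ (V2) and /e/ (V3): /mj/ is a licit onset in full, so it all attaches to the next syllable.
Between /e/ (V3) and /e/ (V4): /m/ is a single consonant, so it becomes the next onset.
So the parse is sejh.smi.mje.mer.
The second /s/ is in the onset of syllable 2 (/smi/).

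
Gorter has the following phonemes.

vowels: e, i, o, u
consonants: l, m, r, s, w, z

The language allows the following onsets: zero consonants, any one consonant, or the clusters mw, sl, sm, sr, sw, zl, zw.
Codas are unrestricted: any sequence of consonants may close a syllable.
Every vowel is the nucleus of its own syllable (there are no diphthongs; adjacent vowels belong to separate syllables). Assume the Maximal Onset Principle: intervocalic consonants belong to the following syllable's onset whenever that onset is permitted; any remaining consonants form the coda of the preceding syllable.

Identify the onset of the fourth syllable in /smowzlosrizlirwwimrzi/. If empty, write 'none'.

Vowels present: o, o, i, i, i, i; each is a nucleus, giving 6 syllables.
V1 /o/ – V2 /o/: /wzl/ splits as /w/ + /zl/ (/zl/ is the longest suffix that is a licit onset).
V2 /o/ – V3 /i/: /sr/ is a licit onset in full, so it all attaches to the next syllable.
V3 /i/ – V4 /i/: /zl/ is a licit onset in full, so it all attaches to the next syllable.
V4 /i/ – V5 /i/: /rww/; trying suffixes from longest down, /w/ is the first permitted one, so coda /rw/ | onset /w/.
V5 /i/ – V6 /i/: /mrz/ — longest licit onset from the right is /z/, leaving /mr/ as coda.
So the parse is smow.zlo.sri.zlirw.wimr.zi.
Syllable 4 is /zlirw/: onset /zl/, nucleus /i/, coda /rw/.

zl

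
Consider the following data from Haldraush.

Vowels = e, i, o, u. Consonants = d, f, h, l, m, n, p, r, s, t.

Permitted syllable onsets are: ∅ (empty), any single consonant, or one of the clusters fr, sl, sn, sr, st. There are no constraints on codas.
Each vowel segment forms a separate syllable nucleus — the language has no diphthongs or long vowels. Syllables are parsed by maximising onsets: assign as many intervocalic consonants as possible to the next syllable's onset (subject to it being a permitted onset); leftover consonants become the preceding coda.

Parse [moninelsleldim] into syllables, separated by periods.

The vowels are o, i, e, e, i — 5 nuclei, so 5 syllables.
/o…i/ gap (V1→V2): /n/ → onset of the next syllable (single consonants are always licit onsets).
/i…e/ gap (V2→V3): just /n/ — single C goes to the following onset.
/e…e/ gap (V3→V4): /lsl/; trying suffixes from longest down, /sl/ is the first permitted one, so coda /l/ | onset /sl/.
/e…i/ gap (V4→V5): /ld/ — longest licit onset from the right is /d/, leaving /l/ as coda.

mo.ni.nel.slel.dim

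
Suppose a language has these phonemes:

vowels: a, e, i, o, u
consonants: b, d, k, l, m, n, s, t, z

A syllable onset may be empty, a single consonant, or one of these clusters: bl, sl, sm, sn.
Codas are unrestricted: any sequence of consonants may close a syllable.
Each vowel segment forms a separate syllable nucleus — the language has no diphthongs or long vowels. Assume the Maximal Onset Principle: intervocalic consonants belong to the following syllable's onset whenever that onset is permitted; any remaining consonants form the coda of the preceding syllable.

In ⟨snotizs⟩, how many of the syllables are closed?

1

The vowels are o, i — 2 nuclei, so 2 syllables.
/o…i/ gap (V1→V2): just /t/ — single C goes to the following onset.
Result: sno.tizs.
Classifying each syllable: /sno/ (open), /tizs/ (closed).
Closed syllables: 1.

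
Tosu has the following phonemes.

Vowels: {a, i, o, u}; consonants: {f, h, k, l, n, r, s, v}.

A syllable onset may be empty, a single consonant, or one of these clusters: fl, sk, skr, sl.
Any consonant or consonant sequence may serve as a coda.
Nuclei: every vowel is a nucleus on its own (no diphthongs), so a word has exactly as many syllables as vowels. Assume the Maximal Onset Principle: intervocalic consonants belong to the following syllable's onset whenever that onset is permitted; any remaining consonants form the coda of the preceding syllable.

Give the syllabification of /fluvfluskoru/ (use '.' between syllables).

Nuclei (vowels): u, u, o, u → 4 syllables.
/u…u/ gap (V1→V2): /vfl/; trying suffixes from longest down, /fl/ is the first permitted one, so coda /v/ | onset /fl/.
/u…o/ gap (V2→V3): /sk/ is a licit onset in full, so it all attaches to the next syllable.
/o…u/ gap (V3→V4): /r/ is a single consonant, so it becomes the next onset.

fluv.flu.sko.ru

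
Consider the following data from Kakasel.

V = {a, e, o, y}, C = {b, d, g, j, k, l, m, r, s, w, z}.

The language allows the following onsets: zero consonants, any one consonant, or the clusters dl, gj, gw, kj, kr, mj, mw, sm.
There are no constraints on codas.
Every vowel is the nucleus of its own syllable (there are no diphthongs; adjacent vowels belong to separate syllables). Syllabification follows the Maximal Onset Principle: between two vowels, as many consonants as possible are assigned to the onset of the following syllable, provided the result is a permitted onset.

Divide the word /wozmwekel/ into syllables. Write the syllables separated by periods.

Vowels present: o, e, e; each is a nucleus, giving 3 syllables.
/o…e/ gap (V1→V2): cluster /zmw/ — the longest permitted-onset suffix is /mw/; onset = /mw/, preceding coda = /z/.
/e…e/ gap (V2→V3): just /k/ — single C goes to the following onset.

woz.mwe.kel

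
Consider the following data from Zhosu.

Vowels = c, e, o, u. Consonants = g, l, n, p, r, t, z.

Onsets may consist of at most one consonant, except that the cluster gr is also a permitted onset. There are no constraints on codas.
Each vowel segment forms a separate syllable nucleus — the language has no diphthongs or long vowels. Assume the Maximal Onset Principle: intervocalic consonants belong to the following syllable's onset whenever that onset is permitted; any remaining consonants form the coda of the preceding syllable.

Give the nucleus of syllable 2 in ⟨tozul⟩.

u

Nuclei (vowels): o, u → 2 syllables.
The second nucleus (vowel 2 from the left) is /u/.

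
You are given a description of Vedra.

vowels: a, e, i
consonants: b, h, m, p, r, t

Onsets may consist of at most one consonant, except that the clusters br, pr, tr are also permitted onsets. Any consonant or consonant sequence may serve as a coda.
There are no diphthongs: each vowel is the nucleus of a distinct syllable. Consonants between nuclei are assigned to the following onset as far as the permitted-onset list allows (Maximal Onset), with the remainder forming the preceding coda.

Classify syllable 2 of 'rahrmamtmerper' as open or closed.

The vowels are a, a, e, e — 4 nuclei, so 4 syllables.
/a…a/ gap (V1→V2): /hrm/ splits as /hr/ + /m/ (/m/ is the longest suffix that is a licit onset).
/a…e/ gap (V2→V3): /mtm/ — longest licit onset from the right is /m/, leaving /mt/ as coda.
/e…e/ gap (V3→V4): /rp/; trying suffixes from longest down, /p/ is the first permitted one, so coda /r/ | onset /p/.
Putting it together: rahr.mamt.mer.per.
Syllable 2 is /mamt/ with coda /mt/, so it is closed.

closed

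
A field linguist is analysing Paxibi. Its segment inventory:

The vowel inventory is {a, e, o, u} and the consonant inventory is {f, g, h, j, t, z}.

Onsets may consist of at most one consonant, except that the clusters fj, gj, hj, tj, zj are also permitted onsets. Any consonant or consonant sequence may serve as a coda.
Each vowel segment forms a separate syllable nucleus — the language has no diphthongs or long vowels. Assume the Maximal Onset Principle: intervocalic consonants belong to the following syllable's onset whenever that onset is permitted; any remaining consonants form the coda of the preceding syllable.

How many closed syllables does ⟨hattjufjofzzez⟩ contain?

Nuclei (vowels): a, u, o, e → 4 syllables.
Between /a/ (V1) and /u/ (V2): /ttj/ — longest licit onset from the right is /tj/, leaving /t/ as coda.
Between /u/ (V2) and /o/ (V3): cluster /fj/ — /fj/ is itself a permitted onset, so the whole cluster goes right; preceding coda = ∅.
Between /o/ (V3) and /e/ (V4): cluster /fzz/ — the longest permitted-onset suffix is /z/; onset = /z/, preceding coda = /fz/.
Putting it together: hat.tju.fjofz.zez.
Classifying each syllable: /hat/ (closed), /tju/ (open), /fjofz/ (closed), /zez/ (closed).
Closed syllables: 3.

3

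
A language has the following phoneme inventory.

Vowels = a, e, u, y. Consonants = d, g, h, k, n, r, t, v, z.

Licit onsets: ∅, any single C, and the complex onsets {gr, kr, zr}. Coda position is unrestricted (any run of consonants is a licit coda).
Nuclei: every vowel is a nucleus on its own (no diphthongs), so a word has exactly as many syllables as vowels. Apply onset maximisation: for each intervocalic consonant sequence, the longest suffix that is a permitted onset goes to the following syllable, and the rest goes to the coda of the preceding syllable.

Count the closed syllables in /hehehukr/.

The vowels are e, e, u — 3 nuclei, so 3 syllables.
σ1/σ2 boundary: /h/ is a single consonant, so it becomes the next onset.
σ2/σ3 boundary: just /h/ — single C goes to the following onset.
So the parse is he.he.hukr.
Classifying each syllable: /he/ (open), /he/ (open), /hukr/ (closed).
Closed syllables: 1.

1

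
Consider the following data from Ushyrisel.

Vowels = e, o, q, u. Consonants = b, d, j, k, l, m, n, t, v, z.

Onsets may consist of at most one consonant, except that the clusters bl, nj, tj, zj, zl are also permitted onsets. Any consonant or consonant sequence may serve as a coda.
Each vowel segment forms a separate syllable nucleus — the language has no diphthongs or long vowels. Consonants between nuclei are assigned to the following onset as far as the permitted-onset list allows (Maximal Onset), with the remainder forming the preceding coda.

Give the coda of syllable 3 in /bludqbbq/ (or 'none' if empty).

The vowels are u, q, q — 3 nuclei, so 3 syllables.
σ1/σ2 boundary: /d/ → onset of the next syllable (single consonants are always licit onsets).
σ2/σ3 boundary: /bb/ — longest licit onset from the right is /b/, leaving /b/ as coda.
So the parse is blu.dqb.bq.
Syllable 3 is /bq/: onset /b/, nucleus /q/, coda ∅.

none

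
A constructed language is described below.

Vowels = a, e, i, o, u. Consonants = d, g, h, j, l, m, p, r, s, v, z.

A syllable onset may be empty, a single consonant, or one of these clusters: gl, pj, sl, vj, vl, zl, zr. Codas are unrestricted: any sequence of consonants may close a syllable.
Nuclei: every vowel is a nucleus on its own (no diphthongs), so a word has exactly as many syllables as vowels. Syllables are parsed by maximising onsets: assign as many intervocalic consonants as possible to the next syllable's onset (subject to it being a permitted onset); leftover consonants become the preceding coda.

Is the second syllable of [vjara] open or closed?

Vowels present: a, a; each is a nucleus, giving 2 syllables.
V1 /a/ – V2 /a/: /r/ is a single consonant, so it becomes the next onset.
Result: vja.ra.
Syllable 2 is /ra/; it ends in its nucleus with no coda, so it is open.

open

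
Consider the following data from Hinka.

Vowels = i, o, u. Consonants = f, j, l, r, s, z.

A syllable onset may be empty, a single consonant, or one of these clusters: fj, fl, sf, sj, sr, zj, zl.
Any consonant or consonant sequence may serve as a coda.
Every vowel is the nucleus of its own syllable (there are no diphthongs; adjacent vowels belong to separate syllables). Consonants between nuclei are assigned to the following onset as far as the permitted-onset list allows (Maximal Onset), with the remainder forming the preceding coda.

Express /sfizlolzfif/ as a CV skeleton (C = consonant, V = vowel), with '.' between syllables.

The vowels are i, o, i — 3 nuclei, so 3 syllables.
σ1/σ2 boundary: cluster /zl/ — /zl/ is itself a permitted onset, so the whole cluster goes right; preceding coda = ∅.
σ2/σ3 boundary: /lzf/; trying suffixes from longest down, /f/ is the first permitted one, so coda /lz/ | onset /f/.
Syllabification: sfi.zlolz.fif.
Mapping each syllable to C/V: /sfi/ → CCV, /zlolz/ → CCVCC, /fif/ → CVC.

CCV.CCVCC.CVC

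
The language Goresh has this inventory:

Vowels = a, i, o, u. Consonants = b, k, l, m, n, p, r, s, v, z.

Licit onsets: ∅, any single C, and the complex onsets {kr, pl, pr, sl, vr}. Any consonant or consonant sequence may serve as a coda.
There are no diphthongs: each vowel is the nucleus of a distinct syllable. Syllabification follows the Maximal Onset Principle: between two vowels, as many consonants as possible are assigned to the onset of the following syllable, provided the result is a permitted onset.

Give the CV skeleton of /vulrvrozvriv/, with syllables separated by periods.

The vowels are u, o, i — 3 nuclei, so 3 syllables.
/u…o/ gap (V1→V2): cluster /lrvr/ — the longest permitted-onset suffix is /vr/; onset = /vr/, preceding coda = /lr/.
/o…i/ gap (V2→V3): cluster /zvr/ — the longest permitted-onset suffix is /vr/; onset = /vr/, preceding coda = /z/.
Syllabification: vulr.vroz.vriv.
Mapping each syllable to C/V: /vulr/ → CVCC, /vroz/ → CCVC, /vriv/ → CCVC.

CVCC.CCVC.CCVC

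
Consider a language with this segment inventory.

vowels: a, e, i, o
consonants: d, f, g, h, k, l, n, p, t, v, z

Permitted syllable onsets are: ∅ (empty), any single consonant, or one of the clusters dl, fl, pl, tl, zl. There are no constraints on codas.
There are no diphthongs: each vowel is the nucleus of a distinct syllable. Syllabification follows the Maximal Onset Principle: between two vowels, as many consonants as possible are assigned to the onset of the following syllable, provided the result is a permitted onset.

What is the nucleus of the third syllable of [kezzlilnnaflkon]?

a

Nuclei (vowels): e, i, a, o → 4 syllables.
The third nucleus (vowel 3 from the left) is /a/.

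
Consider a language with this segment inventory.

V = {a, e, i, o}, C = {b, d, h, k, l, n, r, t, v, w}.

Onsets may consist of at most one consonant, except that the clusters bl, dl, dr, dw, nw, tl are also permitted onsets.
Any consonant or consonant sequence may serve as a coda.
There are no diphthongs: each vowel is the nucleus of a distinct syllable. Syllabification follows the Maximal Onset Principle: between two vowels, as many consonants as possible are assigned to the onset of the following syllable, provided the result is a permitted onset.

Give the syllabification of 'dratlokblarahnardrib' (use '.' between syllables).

The vowels are a, o, a, a, a, i — 6 nuclei, so 6 syllables.
/a…o/ gap (V1→V2): /tl/ is a licit onset in full, so it all attaches to the next syllable.
/o…a/ gap (V2→V3): cluster /kbl/ — the longest permitted-onset suffix is /bl/; onset = /bl/, preceding coda = /k/.
/a…a/ gap (V3→V4): /r/ is a single consonant, so it becomes the next onset.
/a…a/ gap (V4→V5): /hn/ — longest licit onset from the right is /n/, leaving /h/ as coda.
/a…i/ gap (V5→V6): /rdr/; trying suffixes from longest down, /dr/ is the first permitted one, so coda /r/ | onset /dr/.

dra.tlok.bla.rah.nar.drib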